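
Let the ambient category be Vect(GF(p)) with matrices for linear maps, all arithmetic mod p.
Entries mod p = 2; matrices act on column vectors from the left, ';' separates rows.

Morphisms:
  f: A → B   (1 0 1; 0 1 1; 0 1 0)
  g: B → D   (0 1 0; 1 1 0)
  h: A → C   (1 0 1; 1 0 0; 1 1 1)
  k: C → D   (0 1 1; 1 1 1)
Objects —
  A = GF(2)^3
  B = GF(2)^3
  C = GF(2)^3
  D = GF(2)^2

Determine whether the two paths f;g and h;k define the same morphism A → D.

Answer: COMMUTES

Work:
Path 1 = f;g:
  e0=⟨1,0,0⟩ f→⟨1,0,0⟩ g→⟨0,1⟩
  e1=⟨0,1,0⟩ f→⟨0,1,1⟩ g→⟨1,1⟩
  e2=⟨0,0,1⟩ f→⟨1,1,0⟩ g→⟨1,0⟩
  result₁ = (0 1 1; 1 1 0)
Path 2 = h;k:
  e0=⟨1,0,0⟩ h→⟨1,1,1⟩ k→⟨0,1⟩
  e1=⟨0,1,0⟩ h→⟨0,0,1⟩ k→⟨1,1⟩
  e2=⟨0,0,1⟩ h→⟨1,0,1⟩ k→⟨1,0⟩
  result₂ = (0 1 1; 1 1 0)
Equal? equal; square commutes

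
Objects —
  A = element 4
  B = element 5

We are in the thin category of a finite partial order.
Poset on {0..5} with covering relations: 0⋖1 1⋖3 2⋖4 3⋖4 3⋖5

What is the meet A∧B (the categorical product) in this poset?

Answer: A∧B = 3

Work:
Common predecessors of 4,5: {0,1,3}
  0 <= 3
  1 <= 3
  3 <= 3
glb = 3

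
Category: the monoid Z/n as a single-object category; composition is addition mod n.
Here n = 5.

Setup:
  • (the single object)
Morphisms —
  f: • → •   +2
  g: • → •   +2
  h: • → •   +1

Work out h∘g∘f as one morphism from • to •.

  0 +2≡2 +2≡4 +1≡0  (mod 5)
composite: +0

Answer: +0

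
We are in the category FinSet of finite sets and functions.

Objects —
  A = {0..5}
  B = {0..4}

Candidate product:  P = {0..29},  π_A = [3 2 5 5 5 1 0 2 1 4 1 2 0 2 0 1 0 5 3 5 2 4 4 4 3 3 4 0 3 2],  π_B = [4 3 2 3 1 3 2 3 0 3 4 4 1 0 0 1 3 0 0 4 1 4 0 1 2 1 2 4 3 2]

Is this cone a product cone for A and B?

Answer: NOT A VALID PRODUCT — duplicate pair at indices 7,1

Trace:
|A|·|B| = 6·5 = 30;  |P| = 30
Check the pairing map k ↦ (π_A(k), π_B(k)):
  0 ↦ (3,4)
  1 ↦ (2,3)
  2 ↦ (5,2)
  3 ↦ (5,3)
  4 ↦ (5,1)
  5 ↦ (1,3)
  6 ↦ (0,2)
  7 ↦ (2,3)  ✗ repeats pair of k=1
  8 ↦ (1,0)
  9 ↦ (4,3)
  10 ↦ (1,4)
  11 ↦ (2,4)
  12 ↦ (0,1)
  13 ↦ (2,0)
  14 ↦ (0,0)
  15 ↦ (1,1)
  16 ↦ (0,3)
  17 ↦ (5,0)
  18 ↦ (3,0)
  19 ↦ (5,4)
  20 ↦ (2,1)
  21 ↦ (4,4)
  22 ↦ (4,0)
  23 ↦ (4,1)
  24 ↦ (3,2)
  25 ↦ (3,1)
  26 ↦ (4,2)
  27 ↦ (0,4)
  28 ↦ (3,3)
  29 ↦ (2,2)
distinct pairs in image: 29 / 30 needed
  → (2,3) hit at k=1 and k=7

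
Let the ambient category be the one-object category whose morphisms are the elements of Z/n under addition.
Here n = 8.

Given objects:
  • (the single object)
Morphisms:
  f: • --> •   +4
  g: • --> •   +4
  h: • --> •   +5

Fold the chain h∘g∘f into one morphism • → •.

  0 +4≡4 +4≡0 +5≡5  (mod 8)
composite: +5

Answer: +5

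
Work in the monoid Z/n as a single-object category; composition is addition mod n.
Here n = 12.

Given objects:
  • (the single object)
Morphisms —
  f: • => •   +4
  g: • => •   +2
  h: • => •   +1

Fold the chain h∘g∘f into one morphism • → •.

  0 +4≡4 +2≡6 +1≡7  (mod 12)
composite: +7

Answer: +7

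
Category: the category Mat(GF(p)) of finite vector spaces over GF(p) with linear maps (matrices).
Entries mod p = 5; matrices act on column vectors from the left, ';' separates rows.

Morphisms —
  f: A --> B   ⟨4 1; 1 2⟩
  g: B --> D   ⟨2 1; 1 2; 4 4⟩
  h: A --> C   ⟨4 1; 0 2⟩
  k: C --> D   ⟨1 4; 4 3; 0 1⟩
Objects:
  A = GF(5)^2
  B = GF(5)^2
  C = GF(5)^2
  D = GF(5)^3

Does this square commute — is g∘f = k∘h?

Answer: COMMUTES

Trace:
Along f;g (path 1):
  e0=[1,0] f-->[4,1] g-->[4,1,0]
  e1=[0,1] f-->[1,2] g-->[4,0,2]
  ⟦path⟧₁ = ⟨4 4; 1 0; 0 2⟩
Along h;k (path 2):
  e0=[1,0] h-->[4,0] k-->[4,1,0]
  e1=[0,1] h-->[1,2] k-->[4,0,2]
  ⟦path⟧₂ = ⟨4 4; 1 0; 0 2⟩
Equal? same morphism ✓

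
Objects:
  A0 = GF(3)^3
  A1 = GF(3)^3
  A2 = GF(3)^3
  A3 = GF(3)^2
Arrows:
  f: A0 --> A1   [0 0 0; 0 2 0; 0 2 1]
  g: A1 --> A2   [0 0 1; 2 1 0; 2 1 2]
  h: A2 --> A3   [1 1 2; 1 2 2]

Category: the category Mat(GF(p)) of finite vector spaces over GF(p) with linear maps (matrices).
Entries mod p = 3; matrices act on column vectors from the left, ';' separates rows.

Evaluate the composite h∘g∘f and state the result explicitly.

Answer: [0 1 2; 0 0 2]

Trace:
  e0=⟨1,0,0⟩ f-->⟨0,0,0⟩ g-->⟨0,0,0⟩ h-->⟨0,0⟩
  e1=⟨0,1,0⟩ f-->⟨0,2,2⟩ g-->⟨2,2,0⟩ h-->⟨1,0⟩
  e2=⟨0,0,1⟩ f-->⟨0,0,1⟩ g-->⟨1,0,2⟩ h-->⟨2,2⟩
composite: [0 1 2; 0 0 2]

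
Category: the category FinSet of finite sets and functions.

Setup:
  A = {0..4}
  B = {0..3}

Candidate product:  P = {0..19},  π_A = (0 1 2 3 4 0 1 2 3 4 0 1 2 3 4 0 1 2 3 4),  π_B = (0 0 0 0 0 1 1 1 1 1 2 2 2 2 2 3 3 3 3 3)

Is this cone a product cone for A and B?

|A|·|B| = 5·4 = 20;  |P| = 20
Check the pairing map k ↦ (π_A(k), π_B(k)):
  0 -> (0,0)
  1 -> (1,0)
  2 -> (2,0)
  3 -> (3,0)
  4 -> (4,0)
  5 -> (0,1)
  6 -> (1,1)
  7 -> (2,1)
  8 -> (3,1)
  9 -> (4,1)
  10 -> (0,2)
  11 -> (1,2)
  12 -> (2,2)
  13 -> (3,2)
  14 -> (4,2)
  15 -> (0,3)
  16 -> (1,3)
  17 -> (2,3)
  18 -> (3,3)
  19 -> (4,3)
distinct pairs in image: 20 / 20 needed
  → bijection onto A×B; projections well-typed.

Answer: VALID PRODUCT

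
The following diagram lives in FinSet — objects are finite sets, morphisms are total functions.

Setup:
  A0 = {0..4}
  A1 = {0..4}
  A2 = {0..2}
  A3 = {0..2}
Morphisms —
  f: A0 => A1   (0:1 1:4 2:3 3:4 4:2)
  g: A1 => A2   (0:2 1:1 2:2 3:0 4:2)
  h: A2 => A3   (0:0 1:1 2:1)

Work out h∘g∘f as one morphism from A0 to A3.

  0 f=>1 g=>1 h=>1
  1 f=>4 g=>2 h=>1
  2 f=>3 g=>0 h=>0
  3 f=>4 g=>2 h=>1
  4 f=>2 g=>2 h=>1
result: (0:1 1:1 2:0 3:1 4:1)

Answer: (0:1 1:1 2:0 3:1 4:1)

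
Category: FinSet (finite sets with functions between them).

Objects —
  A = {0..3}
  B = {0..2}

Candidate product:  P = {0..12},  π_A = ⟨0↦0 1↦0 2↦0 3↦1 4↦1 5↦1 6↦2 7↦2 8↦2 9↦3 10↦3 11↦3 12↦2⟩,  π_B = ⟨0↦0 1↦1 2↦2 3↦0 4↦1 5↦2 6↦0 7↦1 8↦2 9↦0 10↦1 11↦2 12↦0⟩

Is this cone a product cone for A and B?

|A|·|B| = 4·3 = 12;  |P| = 13
  → cardinalities differ; no bijection possible.

Answer: NOT A VALID PRODUCT — |P|=13 ≠ |A|·|B|=12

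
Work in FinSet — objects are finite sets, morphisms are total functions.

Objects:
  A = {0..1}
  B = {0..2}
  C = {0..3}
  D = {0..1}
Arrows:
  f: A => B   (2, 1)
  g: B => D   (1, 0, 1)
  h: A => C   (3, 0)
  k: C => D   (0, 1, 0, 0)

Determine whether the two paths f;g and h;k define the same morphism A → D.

Along f;g (path 1):
  0 f=>2 g=>1
  1 f=>1 g=>0
  result₁ = (1, 0)
Along h;k (path 2):
  0 h=>3 k=>0
  1 h=>0 k=>0
  result₂ = (0, 0)
Equal? differ; not commutative

Answer: DOES NOT COMMUTE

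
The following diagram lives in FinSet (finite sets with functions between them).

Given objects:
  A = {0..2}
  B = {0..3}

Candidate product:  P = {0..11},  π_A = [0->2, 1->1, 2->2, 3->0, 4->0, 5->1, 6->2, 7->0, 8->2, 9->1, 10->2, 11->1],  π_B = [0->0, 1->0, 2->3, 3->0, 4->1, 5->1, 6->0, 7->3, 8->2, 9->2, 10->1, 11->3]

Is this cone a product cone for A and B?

|A|·|B| = 3·4 = 12;  |P| = 12
Check the pairing map k ↦ (π_A(k), π_B(k)):
  0 -> (2,0)
  1 -> (1,0)
  2 -> (2,3)
  3 -> (0,0)
  4 -> (0,1)
  5 -> (1,1)
  6 -> (2,0)  ✗ repeats pair of k=0
  7 -> (0,3)
  8 -> (2,2)
  9 -> (1,2)
  10 -> (2,1)
  11 -> (1,3)
distinct pairs in image: 11 / 12 needed
  → (2,0) hit at k=0 and k=6

Answer: NOT A VALID PRODUCT — duplicate pair at indices 0,6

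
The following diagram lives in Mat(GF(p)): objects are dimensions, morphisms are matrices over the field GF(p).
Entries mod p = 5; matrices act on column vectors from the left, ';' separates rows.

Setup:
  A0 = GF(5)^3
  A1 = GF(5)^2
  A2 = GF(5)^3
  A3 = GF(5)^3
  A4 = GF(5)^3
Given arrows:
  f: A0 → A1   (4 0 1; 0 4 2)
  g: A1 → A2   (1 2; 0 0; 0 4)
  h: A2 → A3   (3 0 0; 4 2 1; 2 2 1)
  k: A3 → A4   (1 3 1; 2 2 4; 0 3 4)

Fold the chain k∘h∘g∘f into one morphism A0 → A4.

Answer: (3 0 2; 3 2 3; 0 2 1)

Derivation:
  e0=(1,0,0) f→(4,0) g→(4,0,0) h→(2,1,3) k→(3,3,0)
  e1=(0,1,0) f→(0,4) g→(3,0,1) h→(4,3,2) k→(0,2,2)
  e2=(0,0,1) f→(1,2) g→(0,0,3) h→(0,3,3) k→(2,3,1)
result: (3 0 2; 3 2 3; 0 2 1)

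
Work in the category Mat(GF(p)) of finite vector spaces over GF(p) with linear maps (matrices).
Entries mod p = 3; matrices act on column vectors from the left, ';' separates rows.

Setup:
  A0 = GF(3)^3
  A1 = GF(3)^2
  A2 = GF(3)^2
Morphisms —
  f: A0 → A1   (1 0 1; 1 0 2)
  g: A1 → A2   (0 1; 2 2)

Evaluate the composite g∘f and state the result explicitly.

  e0=(1,0,0) f→(1,1) g→(1,1)
  e1=(0,1,0) f→(0,0) g→(0,0)
  e2=(0,0,1) f→(1,2) g→(2,0)
result: (1 0 2; 1 0 0)

Answer: (1 0 2; 1 0 0)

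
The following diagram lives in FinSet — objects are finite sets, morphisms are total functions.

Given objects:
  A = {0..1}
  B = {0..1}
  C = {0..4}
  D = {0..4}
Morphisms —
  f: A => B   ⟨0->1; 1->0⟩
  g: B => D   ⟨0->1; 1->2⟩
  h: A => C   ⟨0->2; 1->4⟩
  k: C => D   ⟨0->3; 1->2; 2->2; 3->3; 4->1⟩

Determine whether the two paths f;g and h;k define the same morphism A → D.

Answer: COMMUTES

Trace:
1) trace f;g:
  0 f=>1 g=>2
  1 f=>0 g=>1
  result₁ = ⟨0->2; 1->1⟩
2) trace h;k:
  0 h=>2 k=>2
  1 h=>4 k=>1
  result₂ = ⟨0->2; 1->1⟩
Equal? YES — commutes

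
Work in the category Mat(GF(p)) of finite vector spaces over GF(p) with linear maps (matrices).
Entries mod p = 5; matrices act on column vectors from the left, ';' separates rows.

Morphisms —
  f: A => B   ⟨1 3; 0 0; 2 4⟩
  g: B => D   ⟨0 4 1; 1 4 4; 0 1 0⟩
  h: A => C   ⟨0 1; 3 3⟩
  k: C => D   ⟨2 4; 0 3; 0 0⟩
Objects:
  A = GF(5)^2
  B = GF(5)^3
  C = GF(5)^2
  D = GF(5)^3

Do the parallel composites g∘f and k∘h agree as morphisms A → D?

Answer: COMMUTES

Trace:
Along f;g (path 1):
  e0=(1,0) f=>(1,0,2) g=>(2,4,0)
  e1=(0,1) f=>(3,0,4) g=>(4,4,0)
  ⟦path⟧₁ = ⟨2 4; 4 4; 0 0⟩
Along h;k (path 2):
  e0=(1,0) h=>(0,3) k=>(2,4,0)
  e1=(0,1) h=>(1,3) k=>(4,4,0)
  ⟦path⟧₂ = ⟨2 4; 4 4; 0 0⟩
Equal? equal; square commutes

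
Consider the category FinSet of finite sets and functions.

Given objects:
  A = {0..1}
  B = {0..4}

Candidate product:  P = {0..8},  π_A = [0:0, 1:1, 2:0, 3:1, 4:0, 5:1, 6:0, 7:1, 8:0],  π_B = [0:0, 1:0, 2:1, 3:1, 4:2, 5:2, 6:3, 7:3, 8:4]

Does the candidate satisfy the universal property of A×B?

|A|·|B| = 2·5 = 10;  |P| = 9
  → cardinalities differ; no bijection possible.

Answer: NOT A VALID PRODUCT — |P|=9 ≠ |A|·|B|=10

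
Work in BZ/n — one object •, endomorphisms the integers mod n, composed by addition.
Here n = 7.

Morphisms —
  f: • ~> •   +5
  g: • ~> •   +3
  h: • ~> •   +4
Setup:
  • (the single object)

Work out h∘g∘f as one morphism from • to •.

  0 +5≡5 +3≡1 +4≡5  (mod 7)
⟦path⟧: +5

Answer: +5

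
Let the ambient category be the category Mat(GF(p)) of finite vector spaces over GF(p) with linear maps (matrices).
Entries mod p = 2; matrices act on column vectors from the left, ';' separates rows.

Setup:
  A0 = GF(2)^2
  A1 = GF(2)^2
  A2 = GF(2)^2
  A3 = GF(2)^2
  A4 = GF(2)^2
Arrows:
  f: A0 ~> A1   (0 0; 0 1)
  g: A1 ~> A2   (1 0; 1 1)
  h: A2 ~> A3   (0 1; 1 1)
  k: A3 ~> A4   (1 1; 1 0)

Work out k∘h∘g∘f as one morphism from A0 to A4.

  e0=[1,0] f~>[0,0] g~>[0,0] h~>[0,0] k~>[0,0]
  e1=[0,1] f~>[0,1] g~>[0,1] h~>[1,1] k~>[0,1]
⟦path⟧: (0 0; 0 1)

Answer: (0 0; 0 1)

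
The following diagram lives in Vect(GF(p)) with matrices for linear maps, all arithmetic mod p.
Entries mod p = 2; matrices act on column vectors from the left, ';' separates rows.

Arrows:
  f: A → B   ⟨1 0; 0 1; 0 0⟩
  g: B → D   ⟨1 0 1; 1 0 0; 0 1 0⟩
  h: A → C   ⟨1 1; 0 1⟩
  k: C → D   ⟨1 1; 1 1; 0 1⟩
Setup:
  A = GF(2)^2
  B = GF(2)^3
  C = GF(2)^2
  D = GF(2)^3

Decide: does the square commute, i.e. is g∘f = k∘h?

1) trace f;g:
  e0=⟨1,0⟩ f→⟨1,0,0⟩ g→⟨1,1,0⟩
  e1=⟨0,1⟩ f→⟨0,1,0⟩ g→⟨0,0,1⟩
  result₁ = ⟨1 0; 1 0; 0 1⟩
2) trace h;k:
  e0=⟨1,0⟩ h→⟨1,0⟩ k→⟨1,1,0⟩
  e1=⟨0,1⟩ h→⟨1,1⟩ k→⟨0,0,1⟩
  result₂ = ⟨1 0; 1 0; 0 1⟩
Equal? same morphism ✓

Answer: COMMUTES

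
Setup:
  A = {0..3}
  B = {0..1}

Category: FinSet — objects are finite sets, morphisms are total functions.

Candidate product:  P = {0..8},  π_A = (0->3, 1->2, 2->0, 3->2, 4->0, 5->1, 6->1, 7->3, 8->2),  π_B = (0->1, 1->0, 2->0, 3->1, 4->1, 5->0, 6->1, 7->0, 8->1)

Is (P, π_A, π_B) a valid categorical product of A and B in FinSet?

|A|·|B| = 4·2 = 8;  |P| = 9
  → cardinalities differ; no bijection possible.

Answer: NOT A VALID PRODUCT — |P|=9 ≠ |A|·|B|=8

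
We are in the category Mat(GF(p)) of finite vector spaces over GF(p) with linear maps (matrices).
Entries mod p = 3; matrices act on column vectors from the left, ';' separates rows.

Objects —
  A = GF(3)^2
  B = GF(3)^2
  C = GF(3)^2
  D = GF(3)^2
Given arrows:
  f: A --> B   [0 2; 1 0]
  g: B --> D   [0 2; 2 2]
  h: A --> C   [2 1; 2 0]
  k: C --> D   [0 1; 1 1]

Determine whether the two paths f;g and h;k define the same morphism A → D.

Answer: DOES NOT COMMUTE

Work:
Along f;g (path 1):
  e0=(1,0) f-->(0,1) g-->(2,2)
  e1=(0,1) f-->(2,0) g-->(0,1)
  ⟦path⟧₁ = [2 0; 2 1]
Along h;k (path 2):
  e0=(1,0) h-->(2,2) k-->(2,1)
  e1=(0,1) h-->(1,0) k-->(0,1)
  ⟦path⟧₂ = [2 0; 1 1]
Equal? distinct morphisms ✗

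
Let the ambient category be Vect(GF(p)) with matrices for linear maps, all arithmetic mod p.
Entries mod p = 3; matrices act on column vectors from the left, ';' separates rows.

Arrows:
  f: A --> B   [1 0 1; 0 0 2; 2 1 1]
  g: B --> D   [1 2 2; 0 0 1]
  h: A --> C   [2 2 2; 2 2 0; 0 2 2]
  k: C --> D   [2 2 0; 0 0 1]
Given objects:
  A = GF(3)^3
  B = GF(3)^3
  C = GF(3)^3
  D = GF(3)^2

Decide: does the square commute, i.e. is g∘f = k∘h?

Path 1 = f;g:
  e0=[1,0,0] f-->[1,0,2] g-->[2,2]
  e1=[0,1,0] f-->[0,0,1] g-->[2,1]
  e2=[0,0,1] f-->[1,2,1] g-->[1,1]
  result₁ = [2 2 1; 2 1 1]
Path 2 = h;k:
  e0=[1,0,0] h-->[2,2,0] k-->[2,0]
  e1=[0,1,0] h-->[2,2,2] k-->[2,2]
  e2=[0,0,1] h-->[2,0,2] k-->[1,2]
  result₂ = [2 2 1; 0 2 2]
Equal? differ; not commutative

Answer: DOES NOT COMMUTE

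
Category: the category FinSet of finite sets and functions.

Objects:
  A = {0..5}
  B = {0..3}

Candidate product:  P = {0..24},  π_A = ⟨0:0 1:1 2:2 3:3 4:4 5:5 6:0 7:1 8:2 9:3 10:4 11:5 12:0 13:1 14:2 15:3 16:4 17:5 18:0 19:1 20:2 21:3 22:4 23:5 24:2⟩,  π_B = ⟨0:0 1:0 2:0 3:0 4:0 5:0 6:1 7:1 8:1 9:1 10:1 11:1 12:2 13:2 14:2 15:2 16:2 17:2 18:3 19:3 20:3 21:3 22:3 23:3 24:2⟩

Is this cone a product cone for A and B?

Answer: NOT A VALID PRODUCT — |P|=25 ≠ |A|·|B|=24

Derivation:
|A|·|B| = 6·4 = 24;  |P| = 25
  → cardinalities differ; no bijection possible.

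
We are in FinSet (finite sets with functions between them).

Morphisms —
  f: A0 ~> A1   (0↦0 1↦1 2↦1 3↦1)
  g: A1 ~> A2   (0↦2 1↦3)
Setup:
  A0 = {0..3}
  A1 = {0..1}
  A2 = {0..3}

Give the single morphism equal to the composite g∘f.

  0 f~>0 g~>2
  1 f~>1 g~>3
  2 f~>1 g~>3
  3 f~>1 g~>3
composite: (0↦2 1↦3 2↦3 3↦3)

Answer: (0↦2 1↦3 2↦3 3↦3)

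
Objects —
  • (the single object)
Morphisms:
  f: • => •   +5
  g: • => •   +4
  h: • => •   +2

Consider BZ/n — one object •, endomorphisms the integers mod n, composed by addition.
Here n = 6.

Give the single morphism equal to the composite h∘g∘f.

Answer: +5

Derivation:
  0 +5≡5 +4≡3 +2≡5  (mod 6)
⟦path⟧: +5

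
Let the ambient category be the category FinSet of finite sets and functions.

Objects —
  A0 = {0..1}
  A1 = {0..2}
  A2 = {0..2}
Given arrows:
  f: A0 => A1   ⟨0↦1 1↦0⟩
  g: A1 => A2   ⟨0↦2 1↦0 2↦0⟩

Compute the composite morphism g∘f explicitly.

Answer: ⟨0↦0 1↦2⟩

Derivation:
  0 f=>1 g=>0
  1 f=>0 g=>2
composite: ⟨0↦0 1↦2⟩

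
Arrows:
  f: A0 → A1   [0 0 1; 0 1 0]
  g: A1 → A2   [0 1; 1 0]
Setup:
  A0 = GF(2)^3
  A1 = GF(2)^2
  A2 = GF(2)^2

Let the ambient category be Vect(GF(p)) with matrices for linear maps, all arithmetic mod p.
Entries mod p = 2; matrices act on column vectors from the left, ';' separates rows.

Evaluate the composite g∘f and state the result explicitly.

Answer: [0 1 0; 0 0 1]

Trace:
  e0=[1,0,0] f→[0,0] g→[0,0]
  e1=[0,1,0] f→[0,1] g→[1,0]
  e2=[0,0,1] f→[1,0] g→[0,1]
result: [0 1 0; 0 0 1]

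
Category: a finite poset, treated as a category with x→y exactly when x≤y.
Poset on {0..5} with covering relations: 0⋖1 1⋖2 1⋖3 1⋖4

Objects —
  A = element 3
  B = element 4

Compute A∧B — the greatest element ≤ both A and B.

Answer: A∧B = 1

Derivation:
{x : x⊑A ∧ x⊑B} = {0,1}  (A=3, B=4)
  0 ⊑ 1
  1 ⊑ 1
glb = 1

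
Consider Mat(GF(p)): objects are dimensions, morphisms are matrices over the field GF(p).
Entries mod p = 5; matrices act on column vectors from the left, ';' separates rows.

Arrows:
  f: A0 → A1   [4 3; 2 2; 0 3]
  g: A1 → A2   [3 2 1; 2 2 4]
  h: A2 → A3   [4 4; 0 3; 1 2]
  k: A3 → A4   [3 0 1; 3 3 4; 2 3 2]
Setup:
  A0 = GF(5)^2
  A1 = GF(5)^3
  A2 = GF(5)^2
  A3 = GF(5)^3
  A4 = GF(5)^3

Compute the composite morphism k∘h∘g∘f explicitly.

  e0=(1,0) f→(4,2,0) g→(1,2) h→(2,1,0) k→(1,4,2)
  e1=(0,1) f→(3,2,3) g→(1,2) h→(2,1,0) k→(1,4,2)
result: [1 1; 4 4; 2 2]

Answer: [1 1; 4 4; 2 2]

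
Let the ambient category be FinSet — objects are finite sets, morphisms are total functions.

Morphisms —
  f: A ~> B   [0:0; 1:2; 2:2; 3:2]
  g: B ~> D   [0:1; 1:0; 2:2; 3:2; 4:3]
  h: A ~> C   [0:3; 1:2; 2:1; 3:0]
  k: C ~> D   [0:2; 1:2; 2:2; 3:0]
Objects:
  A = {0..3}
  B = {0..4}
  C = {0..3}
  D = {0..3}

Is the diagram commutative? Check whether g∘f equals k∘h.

Answer: DOES NOT COMMUTE

Work:
Along f;g (path 1):
  0 f~>0 g~>1
  1 f~>2 g~>2
  2 f~>2 g~>2
  3 f~>2 g~>2
  ⟦path⟧₁ = [0:1; 1:2; 2:2; 3:2]
Along h;k (path 2):
  0 h~>3 k~>0
  1 h~>2 k~>2
  2 h~>1 k~>2
  3 h~>0 k~>2
  ⟦path⟧₂ = [0:0; 1:2; 2:2; 3:2]
Equal? NO — does not commute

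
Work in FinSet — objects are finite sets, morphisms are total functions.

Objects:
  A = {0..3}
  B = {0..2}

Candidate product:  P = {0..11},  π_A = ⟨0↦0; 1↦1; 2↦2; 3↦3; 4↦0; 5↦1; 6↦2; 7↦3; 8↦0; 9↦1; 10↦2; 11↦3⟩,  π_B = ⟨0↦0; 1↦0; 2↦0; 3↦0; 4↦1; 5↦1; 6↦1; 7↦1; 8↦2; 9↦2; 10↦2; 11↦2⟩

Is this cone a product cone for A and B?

Answer: VALID PRODUCT

Work:
|A|·|B| = 4·3 = 12;  |P| = 12
Check the pairing map k ↦ (π_A(k), π_B(k)):
  0 ↦ (0,0)
  1 ↦ (1,0)
  2 ↦ (2,0)
  3 ↦ (3,0)
  4 ↦ (0,1)
  5 ↦ (1,1)
  6 ↦ (2,1)
  7 ↦ (3,1)
  8 ↦ (0,2)
  9 ↦ (1,2)
  10 ↦ (2,2)
  11 ↦ (3,2)
distinct pairs in image: 12 / 12 needed
  → bijection onto A×B; projections well-typed.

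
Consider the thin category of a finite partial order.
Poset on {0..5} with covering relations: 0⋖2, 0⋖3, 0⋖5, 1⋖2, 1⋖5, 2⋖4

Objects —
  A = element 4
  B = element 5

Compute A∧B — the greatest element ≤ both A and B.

Common predecessors of 4,5: {0,1}
  maximal lower bounds 0 and 1 are incomparable: neither 0<=1 nor 1<=0
→ no greatest lower bound exists

Answer: NO MEET EXISTS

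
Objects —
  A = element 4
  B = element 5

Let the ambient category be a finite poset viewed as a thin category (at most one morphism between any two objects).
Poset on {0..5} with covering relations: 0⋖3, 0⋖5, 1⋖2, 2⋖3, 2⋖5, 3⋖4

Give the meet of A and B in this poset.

Answer: NO MEET EXISTS

Trace:
{x : x⊑A ∧ x⊑B} = {0,1,2}  (A=4, B=5)
  maximal lower bounds 0 and 2 are incomparable: neither 0⊑2 nor 2⊑0
→ no greatest lower bound exists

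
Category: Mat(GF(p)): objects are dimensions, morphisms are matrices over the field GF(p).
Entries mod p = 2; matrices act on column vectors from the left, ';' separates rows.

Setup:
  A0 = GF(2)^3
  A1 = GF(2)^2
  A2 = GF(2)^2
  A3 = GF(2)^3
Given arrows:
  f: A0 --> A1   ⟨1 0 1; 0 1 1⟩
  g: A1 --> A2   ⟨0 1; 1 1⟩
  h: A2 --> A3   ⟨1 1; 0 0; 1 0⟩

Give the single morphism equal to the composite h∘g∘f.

  e0=(1,0,0) f-->(1,0) g-->(0,1) h-->(1,0,0)
  e1=(0,1,0) f-->(0,1) g-->(1,1) h-->(0,0,1)
  e2=(0,0,1) f-->(1,1) g-->(1,0) h-->(1,0,1)
result: ⟨1 0 1; 0 0 0; 0 1 1⟩

Answer: ⟨1 0 1; 0 0 0; 0 1 1⟩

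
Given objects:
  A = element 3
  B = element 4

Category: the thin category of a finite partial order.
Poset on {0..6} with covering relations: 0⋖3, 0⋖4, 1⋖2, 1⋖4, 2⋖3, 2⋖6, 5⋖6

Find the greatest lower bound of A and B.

Answer: NO MEET EXISTS

Trace:
Common predecessors of 3,4: {0,1}
  maximal lower bounds 0 and 1 are incomparable: neither 0⊑1 nor 1⊑0
→ no greatest lower bound exists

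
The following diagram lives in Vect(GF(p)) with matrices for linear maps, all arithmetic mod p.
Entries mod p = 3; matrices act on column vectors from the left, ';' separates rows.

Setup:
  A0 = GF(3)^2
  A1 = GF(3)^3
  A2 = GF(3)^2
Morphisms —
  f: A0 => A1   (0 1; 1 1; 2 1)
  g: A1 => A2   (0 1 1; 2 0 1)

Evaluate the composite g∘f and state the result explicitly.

  e0=(1,0) f=>(0,1,2) g=>(0,2)
  e1=(0,1) f=>(1,1,1) g=>(2,0)
result: (0 2; 2 0)

Answer: (0 2; 2 0)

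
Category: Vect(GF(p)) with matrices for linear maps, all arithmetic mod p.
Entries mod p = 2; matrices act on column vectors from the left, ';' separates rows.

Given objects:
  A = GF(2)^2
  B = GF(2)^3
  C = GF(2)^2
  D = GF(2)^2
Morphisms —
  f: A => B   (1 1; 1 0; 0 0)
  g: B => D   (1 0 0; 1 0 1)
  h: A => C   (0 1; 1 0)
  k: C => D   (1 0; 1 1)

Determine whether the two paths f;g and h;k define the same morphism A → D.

Along f;g (path 1):
  e0=[1,0] f=>[1,1,0] g=>[1,1]
  e1=[0,1] f=>[1,0,0] g=>[1,1]
  result₁ = (1 1; 1 1)
Along h;k (path 2):
  e0=[1,0] h=>[0,1] k=>[0,1]
  e1=[0,1] h=>[1,0] k=>[1,1]
  result₂ = (0 1; 1 1)
Equal? NO — does not commute

Answer: DOES NOT COMMUTE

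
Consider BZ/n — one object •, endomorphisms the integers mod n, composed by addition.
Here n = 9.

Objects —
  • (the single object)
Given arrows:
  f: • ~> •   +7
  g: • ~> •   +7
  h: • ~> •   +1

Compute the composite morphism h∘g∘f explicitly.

Answer: +6

Trace:
  0 +7≡7 +7≡5 +1≡6  (mod 9)
⟦path⟧: +6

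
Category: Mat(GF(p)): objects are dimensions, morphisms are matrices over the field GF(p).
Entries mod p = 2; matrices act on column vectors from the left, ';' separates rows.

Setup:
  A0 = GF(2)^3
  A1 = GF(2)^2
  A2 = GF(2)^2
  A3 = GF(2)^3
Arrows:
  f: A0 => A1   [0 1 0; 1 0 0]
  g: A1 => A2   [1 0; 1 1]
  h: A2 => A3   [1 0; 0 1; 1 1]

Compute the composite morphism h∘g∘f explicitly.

  e0=[1,0,0] f=>[0,1] g=>[0,1] h=>[0,1,1]
  e1=[0,1,0] f=>[1,0] g=>[1,1] h=>[1,1,0]
  e2=[0,0,1] f=>[0,0] g=>[0,0] h=>[0,0,0]
composite: [0 1 0; 1 1 0; 1 0 0]

Answer: [0 1 0; 1 1 0; 1 0 0]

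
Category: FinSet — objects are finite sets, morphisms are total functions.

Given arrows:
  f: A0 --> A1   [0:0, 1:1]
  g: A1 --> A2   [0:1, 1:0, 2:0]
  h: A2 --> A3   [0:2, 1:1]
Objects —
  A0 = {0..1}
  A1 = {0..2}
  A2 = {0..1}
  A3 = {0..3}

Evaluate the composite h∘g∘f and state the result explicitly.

Answer: [0:1, 1:2]

Work:
  0 f-->0 g-->1 h-->1
  1 f-->1 g-->0 h-->2
⟦path⟧: [0:1, 1:2]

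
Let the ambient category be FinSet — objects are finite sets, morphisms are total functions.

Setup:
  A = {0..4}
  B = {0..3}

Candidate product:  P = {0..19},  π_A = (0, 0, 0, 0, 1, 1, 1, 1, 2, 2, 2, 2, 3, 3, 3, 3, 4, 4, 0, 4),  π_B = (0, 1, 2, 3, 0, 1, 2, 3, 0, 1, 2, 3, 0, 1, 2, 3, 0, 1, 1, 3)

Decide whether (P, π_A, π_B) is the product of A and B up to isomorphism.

|A|·|B| = 5·4 = 20;  |P| = 20
Check the pairing map k ↦ (π_A(k), π_B(k)):
  0 -> (0,0)
  1 -> (0,1)
  2 -> (0,2)
  3 -> (0,3)
  4 -> (1,0)
  5 -> (1,1)
  6 -> (1,2)
  7 -> (1,3)
  8 -> (2,0)
  9 -> (2,1)
  10 -> (2,2)
  11 -> (2,3)
  12 -> (3,0)
  13 -> (3,1)
  14 -> (3,2)
  15 -> (3,3)
  16 -> (4,0)
  17 -> (4,1)
  18 -> (0,1)  ✗ repeats pair of k=1
  19 -> (4,3)
distinct pairs in image: 19 / 20 needed
  → (0,1) hit at k=1 and k=18

Answer: NOT A VALID PRODUCT — duplicate pair at indices 1,18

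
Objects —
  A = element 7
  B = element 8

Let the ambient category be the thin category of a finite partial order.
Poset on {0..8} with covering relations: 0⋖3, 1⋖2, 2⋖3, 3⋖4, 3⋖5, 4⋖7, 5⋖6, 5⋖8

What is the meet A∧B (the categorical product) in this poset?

Lower bounds of A=7 and B=8: {0,1,2,3}
  0 ≤ 3
  1 ≤ 3
  2 ≤ 3
  3 ≤ 3
glb = 3

Answer: A∧B = 3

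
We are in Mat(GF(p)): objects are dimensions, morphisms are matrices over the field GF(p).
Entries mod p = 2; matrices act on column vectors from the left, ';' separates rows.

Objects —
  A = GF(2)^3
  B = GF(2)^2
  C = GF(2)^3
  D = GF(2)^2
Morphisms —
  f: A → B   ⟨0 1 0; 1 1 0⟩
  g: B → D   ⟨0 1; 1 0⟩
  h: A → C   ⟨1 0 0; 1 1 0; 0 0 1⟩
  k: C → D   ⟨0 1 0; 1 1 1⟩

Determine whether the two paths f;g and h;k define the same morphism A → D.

Path 1 = f;g:
  e0=(1,0,0) f→(0,1) g→(1,0)
  e1=(0,1,0) f→(1,1) g→(1,1)
  e2=(0,0,1) f→(0,0) g→(0,0)
  composite₁ = ⟨1 1 0; 0 1 0⟩
Path 2 = h;k:
  e0=(1,0,0) h→(1,1,0) k→(1,0)
  e1=(0,1,0) h→(0,1,0) k→(1,1)
  e2=(0,0,1) h→(0,0,1) k→(0,1)
  composite₂ = ⟨1 1 0; 0 1 1⟩
Equal? NO — does not commute

Answer: DOES NOT COMMUTE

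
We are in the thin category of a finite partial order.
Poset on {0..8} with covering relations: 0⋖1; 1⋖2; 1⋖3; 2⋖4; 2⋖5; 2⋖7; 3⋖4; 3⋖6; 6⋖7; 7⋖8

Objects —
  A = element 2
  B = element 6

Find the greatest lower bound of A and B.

{x : x≤A ∧ x≤B} = {0,1}  (A=2, B=6)
  0 ≤ 1
  1 ≤ 1
glb = 1

Answer: A∧B = 1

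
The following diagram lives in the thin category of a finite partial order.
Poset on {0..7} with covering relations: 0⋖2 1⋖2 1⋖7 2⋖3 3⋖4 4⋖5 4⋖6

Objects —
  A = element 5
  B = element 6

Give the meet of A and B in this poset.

Common predecessors of 5,6: {0,1,2,3,4}
  0 ≤ 4
  1 ≤ 4
  2 ≤ 4
  3 ≤ 4
  4 ≤ 4
glb = 4

Answer: A∧B = 4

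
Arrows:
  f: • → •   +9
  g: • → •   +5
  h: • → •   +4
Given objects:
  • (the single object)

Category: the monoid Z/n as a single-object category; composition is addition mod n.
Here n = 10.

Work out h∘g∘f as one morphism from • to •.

Answer: +8

Derivation:
  0 +9≡9 +5≡4 +4≡8  (mod 10)
composite: +8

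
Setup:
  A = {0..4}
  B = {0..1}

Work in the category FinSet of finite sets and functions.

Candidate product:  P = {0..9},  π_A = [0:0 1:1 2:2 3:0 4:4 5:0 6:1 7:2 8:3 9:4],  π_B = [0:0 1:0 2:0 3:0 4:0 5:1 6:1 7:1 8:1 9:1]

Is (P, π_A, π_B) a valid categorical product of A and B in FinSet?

|A|·|B| = 5·2 = 10;  |P| = 10
Check the pairing map k ↦ (π_A(k), π_B(k)):
  0 : (0,0)
  1 : (1,0)
  2 : (2,0)
  3 : (0,0)  ✗ repeats pair of k=0
  4 : (4,0)
  5 : (0,1)
  6 : (1,1)
  7 : (2,1)
  8 : (3,1)
  9 : (4,1)
distinct pairs in image: 9 / 10 needed
  → (0,0) hit at k=0 and k=3

Answer: NOT A VALID PRODUCT — duplicate pair at indices 0,3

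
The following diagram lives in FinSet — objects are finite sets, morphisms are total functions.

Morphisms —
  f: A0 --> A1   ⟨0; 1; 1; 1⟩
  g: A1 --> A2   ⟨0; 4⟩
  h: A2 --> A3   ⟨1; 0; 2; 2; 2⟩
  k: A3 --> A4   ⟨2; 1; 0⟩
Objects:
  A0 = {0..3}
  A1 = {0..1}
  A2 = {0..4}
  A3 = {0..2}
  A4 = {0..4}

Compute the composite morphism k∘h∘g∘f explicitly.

Answer: ⟨1; 0; 0; 0⟩

Trace:
  0 f-->0 g-->0 h-->1 k-->1
  1 f-->1 g-->4 h-->2 k-->0
  2 f-->1 g-->4 h-->2 k-->0
  3 f-->1 g-->4 h-->2 k-->0
composite: ⟨1; 0; 0; 0⟩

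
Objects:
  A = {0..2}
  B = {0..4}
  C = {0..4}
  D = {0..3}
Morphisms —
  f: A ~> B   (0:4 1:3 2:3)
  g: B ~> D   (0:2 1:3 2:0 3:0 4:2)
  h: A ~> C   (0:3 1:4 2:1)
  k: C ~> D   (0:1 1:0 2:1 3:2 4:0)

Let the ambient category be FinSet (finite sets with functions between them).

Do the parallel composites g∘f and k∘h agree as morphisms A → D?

Answer: COMMUTES

Trace:
Path 1 = f;g:
  0 f~>4 g~>2
  1 f~>3 g~>0
  2 f~>3 g~>0
  ⟦path⟧₁ = (0:2 1:0 2:0)
Path 2 = h;k:
  0 h~>3 k~>2
  1 h~>4 k~>0
  2 h~>1 k~>0
  ⟦path⟧₂ = (0:2 1:0 2:0)
Equal? equal; square commutes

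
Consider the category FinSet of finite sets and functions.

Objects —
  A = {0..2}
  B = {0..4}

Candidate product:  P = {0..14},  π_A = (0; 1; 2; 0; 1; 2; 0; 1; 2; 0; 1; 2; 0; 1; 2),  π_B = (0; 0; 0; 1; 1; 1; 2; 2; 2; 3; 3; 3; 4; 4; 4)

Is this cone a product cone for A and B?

|A|·|B| = 3·5 = 15;  |P| = 15
Check the pairing map k ↦ (π_A(k), π_B(k)):
  0 ↦ (0,0)
  1 ↦ (1,0)
  2 ↦ (2,0)
  3 ↦ (0,1)
  4 ↦ (1,1)
  5 ↦ (2,1)
  6 ↦ (0,2)
  7 ↦ (1,2)
  8 ↦ (2,2)
  9 ↦ (0,3)
  10 ↦ (1,3)
  11 ↦ (2,3)
  12 ↦ (0,4)
  13 ↦ (1,4)
  14 ↦ (2,4)
distinct pairs in image: 15 / 15 needed
  → bijection onto A×B; projections well-typed.

Answer: VALID PRODUCT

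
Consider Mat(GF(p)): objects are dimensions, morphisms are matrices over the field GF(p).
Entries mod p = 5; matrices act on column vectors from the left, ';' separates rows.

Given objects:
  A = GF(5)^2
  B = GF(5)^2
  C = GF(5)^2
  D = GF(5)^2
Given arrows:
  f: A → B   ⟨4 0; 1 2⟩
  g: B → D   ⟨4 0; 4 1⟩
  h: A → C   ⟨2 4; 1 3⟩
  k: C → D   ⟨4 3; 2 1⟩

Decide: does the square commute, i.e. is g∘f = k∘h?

Answer: DOES NOT COMMUTE

Derivation:
Along f;g (path 1):
  e0=[1,0] f→[4,1] g→[1,2]
  e1=[0,1] f→[0,2] g→[0,2]
  result₁ = ⟨1 0; 2 2⟩
Along h;k (path 2):
  e0=[1,0] h→[2,1] k→[1,0]
  e1=[0,1] h→[4,3] k→[0,1]
  result₂ = ⟨1 0; 0 1⟩
Equal? distinct morphisms ✗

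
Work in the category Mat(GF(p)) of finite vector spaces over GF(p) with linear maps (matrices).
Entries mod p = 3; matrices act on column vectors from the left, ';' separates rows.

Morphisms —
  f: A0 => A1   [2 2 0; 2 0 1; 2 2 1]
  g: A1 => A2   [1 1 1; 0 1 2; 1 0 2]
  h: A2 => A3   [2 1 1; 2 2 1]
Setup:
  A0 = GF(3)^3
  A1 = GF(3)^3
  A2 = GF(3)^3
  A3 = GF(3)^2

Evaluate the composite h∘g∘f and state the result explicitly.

Answer: [0 0 0; 0 1 0]

Work:
  e0=[1,0,0] f=>[2,2,2] g=>[0,0,0] h=>[0,0]
  e1=[0,1,0] f=>[2,0,2] g=>[1,1,0] h=>[0,1]
  e2=[0,0,1] f=>[0,1,1] g=>[2,0,2] h=>[0,0]
result: [0 0 0; 0 1 0]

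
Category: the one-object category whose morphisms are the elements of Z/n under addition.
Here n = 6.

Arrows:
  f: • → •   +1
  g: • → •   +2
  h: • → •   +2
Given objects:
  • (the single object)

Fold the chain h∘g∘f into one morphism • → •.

Answer: +5

Work:
  0 +1≡1 +2≡3 +2≡5  (mod 6)
result: +5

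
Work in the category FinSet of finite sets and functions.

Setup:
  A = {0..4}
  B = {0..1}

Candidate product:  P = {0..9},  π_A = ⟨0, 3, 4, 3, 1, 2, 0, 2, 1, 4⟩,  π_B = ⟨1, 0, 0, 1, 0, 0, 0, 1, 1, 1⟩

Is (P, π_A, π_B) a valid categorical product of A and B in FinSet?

|A|·|B| = 5·2 = 10;  |P| = 10
Check the pairing map k ↦ (π_A(k), π_B(k)):
  0 -> (0,1)
  1 -> (3,0)
  2 -> (4,0)
  3 -> (3,1)
  4 -> (1,0)
  5 -> (2,0)
  6 -> (0,0)
  7 -> (2,1)
  8 -> (1,1)
  9 -> (4,1)
distinct pairs in image: 10 / 10 needed
  → bijection onto A×B; projections well-typed.

Answer: VALID PRODUCT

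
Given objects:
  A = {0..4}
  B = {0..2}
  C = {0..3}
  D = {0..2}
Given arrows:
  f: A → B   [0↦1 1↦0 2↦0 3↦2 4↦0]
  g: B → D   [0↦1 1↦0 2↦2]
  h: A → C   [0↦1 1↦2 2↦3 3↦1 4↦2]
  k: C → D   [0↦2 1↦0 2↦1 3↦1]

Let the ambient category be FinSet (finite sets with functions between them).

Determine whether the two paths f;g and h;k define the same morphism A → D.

Answer: DOES NOT COMMUTE

Work:
Along f;g (path 1):
  0 f→1 g→0
  1 f→0 g→1
  2 f→0 g→1
  3 f→2 g→2
  4 f→0 g→1
  ⟦path⟧₁ = [0↦0 1↦1 2↦1 3↦2 4↦1]
Along h;k (path 2):
  0 h→1 k→0
  1 h→2 k→1
  2 h→3 k→1
  3 h→1 k→0
  4 h→2 k→1
  ⟦path⟧₂ = [0↦0 1↦1 2↦1 3↦0 4↦1]
Equal? NO — does not commute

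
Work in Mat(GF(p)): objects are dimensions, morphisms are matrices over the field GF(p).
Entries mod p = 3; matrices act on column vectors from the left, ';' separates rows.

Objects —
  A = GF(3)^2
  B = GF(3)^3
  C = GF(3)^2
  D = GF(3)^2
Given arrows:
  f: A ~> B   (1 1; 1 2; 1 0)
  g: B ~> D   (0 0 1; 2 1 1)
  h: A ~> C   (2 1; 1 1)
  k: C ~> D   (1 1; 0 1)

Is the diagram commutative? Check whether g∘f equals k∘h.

Answer: DOES NOT COMMUTE

Work:
Path 1 = f;g:
  e0=[1,0] f~>[1,1,1] g~>[1,1]
  e1=[0,1] f~>[1,2,0] g~>[0,1]
  composite₁ = (1 0; 1 1)
Path 2 = h;k:
  e0=[1,0] h~>[2,1] k~>[0,1]
  e1=[0,1] h~>[1,1] k~>[2,1]
  composite₂ = (0 2; 1 1)
Equal? distinct morphisms ✗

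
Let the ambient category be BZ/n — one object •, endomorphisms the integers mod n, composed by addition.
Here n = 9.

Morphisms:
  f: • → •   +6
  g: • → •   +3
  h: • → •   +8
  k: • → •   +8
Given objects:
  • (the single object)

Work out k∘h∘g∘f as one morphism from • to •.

  0 +6≡6 +3≡0 +8≡8 +8≡7  (mod 9)
composite: +7

Answer: +7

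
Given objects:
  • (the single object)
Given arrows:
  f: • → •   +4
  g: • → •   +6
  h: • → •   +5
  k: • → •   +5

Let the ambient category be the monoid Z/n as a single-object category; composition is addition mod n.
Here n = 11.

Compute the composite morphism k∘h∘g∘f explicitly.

  0 +4≡4 +6≡10 +5≡4 +5≡9  (mod 11)
⟦path⟧: +9

Answer: +9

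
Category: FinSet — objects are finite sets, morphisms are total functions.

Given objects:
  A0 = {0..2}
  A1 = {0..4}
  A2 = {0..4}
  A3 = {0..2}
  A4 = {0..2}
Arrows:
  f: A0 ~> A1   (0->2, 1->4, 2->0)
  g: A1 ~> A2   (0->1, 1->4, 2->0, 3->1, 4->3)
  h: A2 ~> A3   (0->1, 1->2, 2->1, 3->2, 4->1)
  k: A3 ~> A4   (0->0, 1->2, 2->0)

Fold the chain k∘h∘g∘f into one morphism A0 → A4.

Answer: (0->2, 1->0, 2->0)

Work:
  0 f~>2 g~>0 h~>1 k~>2
  1 f~>4 g~>3 h~>2 k~>0
  2 f~>0 g~>1 h~>2 k~>0
composite: (0->2, 1->0, 2->0)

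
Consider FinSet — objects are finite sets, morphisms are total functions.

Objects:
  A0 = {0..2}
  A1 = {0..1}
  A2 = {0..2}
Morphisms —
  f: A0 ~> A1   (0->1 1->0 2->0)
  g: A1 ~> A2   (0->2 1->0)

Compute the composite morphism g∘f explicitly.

Answer: (0->0 1->2 2->2)

Derivation:
  0 f~>1 g~>0
  1 f~>0 g~>2
  2 f~>0 g~>2
⟦path⟧: (0->0 1->2 2->2)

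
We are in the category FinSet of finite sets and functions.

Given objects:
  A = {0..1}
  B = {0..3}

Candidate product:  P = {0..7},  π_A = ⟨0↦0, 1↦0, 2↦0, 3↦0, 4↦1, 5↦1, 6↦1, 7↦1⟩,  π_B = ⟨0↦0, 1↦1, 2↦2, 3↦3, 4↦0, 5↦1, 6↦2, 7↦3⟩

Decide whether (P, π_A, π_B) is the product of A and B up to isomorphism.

|A|·|B| = 2·4 = 8;  |P| = 8
Check the pairing map k ↦ (π_A(k), π_B(k)):
  0 ↦ (0,0)
  1 ↦ (0,1)
  2 ↦ (0,2)
  3 ↦ (0,3)
  4 ↦ (1,0)
  5 ↦ (1,1)
  6 ↦ (1,2)
  7 ↦ (1,3)
distinct pairs in image: 8 / 8 needed
  → bijection onto A×B; projections well-typed.

Answer: VALID PRODUCT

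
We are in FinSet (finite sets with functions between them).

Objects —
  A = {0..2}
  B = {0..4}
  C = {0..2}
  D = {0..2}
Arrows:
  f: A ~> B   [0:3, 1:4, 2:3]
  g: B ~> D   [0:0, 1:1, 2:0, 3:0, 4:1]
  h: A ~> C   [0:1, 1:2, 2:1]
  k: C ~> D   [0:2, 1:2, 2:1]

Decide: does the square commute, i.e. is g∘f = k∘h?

1) trace f;g:
  0 f~>3 g~>0
  1 f~>4 g~>1
  2 f~>3 g~>0
  composite₁ = [0:0, 1:1, 2:0]
2) trace h;k:
  0 h~>1 k~>2
  1 h~>2 k~>1
  2 h~>1 k~>2
  composite₂ = [0:2, 1:1, 2:2]
Equal? NO — does not commute

Answer: DOES NOT COMMUTE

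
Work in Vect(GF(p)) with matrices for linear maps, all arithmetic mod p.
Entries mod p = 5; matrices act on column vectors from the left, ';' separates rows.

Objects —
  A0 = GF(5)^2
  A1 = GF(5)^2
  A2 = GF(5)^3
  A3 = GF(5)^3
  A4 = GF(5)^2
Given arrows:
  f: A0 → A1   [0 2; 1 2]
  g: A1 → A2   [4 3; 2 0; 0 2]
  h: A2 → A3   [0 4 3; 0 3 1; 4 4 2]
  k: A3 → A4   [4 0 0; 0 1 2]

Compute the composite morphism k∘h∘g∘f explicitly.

Answer: [4 2; 4 1]

Work:
  e0=[1,0] f→[0,1] g→[3,0,2] h→[1,2,1] k→[4,4]
  e1=[0,1] f→[2,2] g→[4,4,4] h→[3,1,0] k→[2,1]
⟦path⟧: [4 2; 4 1]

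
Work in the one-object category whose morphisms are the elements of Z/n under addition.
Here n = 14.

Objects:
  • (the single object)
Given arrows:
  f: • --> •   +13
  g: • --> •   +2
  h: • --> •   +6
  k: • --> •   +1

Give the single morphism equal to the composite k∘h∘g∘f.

  0 +13≡13 +2≡1 +6≡7 +1≡8  (mod 14)
composite: +8

Answer: +8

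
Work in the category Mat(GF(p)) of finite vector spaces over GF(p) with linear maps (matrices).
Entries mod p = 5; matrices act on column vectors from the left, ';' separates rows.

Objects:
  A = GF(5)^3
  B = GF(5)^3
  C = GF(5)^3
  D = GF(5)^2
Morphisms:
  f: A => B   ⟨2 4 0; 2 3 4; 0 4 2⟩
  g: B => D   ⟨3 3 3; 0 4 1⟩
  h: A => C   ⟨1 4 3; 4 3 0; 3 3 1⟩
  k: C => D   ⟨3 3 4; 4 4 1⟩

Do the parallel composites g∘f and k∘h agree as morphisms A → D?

Path 1 = f;g:
  e0=[1,0,0] f=>[2,2,0] g=>[2,3]
  e1=[0,1,0] f=>[4,3,4] g=>[3,1]
  e2=[0,0,1] f=>[0,4,2] g=>[3,3]
  ⟦path⟧₁ = ⟨2 3 3; 3 1 3⟩
Path 2 = h;k:
  e0=[1,0,0] h=>[1,4,3] k=>[2,3]
  e1=[0,1,0] h=>[4,3,3] k=>[3,1]
  e2=[0,0,1] h=>[3,0,1] k=>[3,3]
  ⟦path⟧₂ = ⟨2 3 3; 3 1 3⟩
Equal? YES — commutes

Answer: COMMUTES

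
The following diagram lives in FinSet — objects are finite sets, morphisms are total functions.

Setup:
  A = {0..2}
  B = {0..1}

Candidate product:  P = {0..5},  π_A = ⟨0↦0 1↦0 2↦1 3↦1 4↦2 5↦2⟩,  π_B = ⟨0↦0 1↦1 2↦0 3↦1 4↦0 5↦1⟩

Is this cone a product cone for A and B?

|A|·|B| = 3·2 = 6;  |P| = 6
Check the pairing map k ↦ (π_A(k), π_B(k)):
  0 ↦ (0,0)
  1 ↦ (0,1)
  2 ↦ (1,0)
  3 ↦ (1,1)
  4 ↦ (2,0)
  5 ↦ (2,1)
distinct pairs in image: 6 / 6 needed
  → bijection onto A×B; projections well-typed.

Answer: VALID PRODUCT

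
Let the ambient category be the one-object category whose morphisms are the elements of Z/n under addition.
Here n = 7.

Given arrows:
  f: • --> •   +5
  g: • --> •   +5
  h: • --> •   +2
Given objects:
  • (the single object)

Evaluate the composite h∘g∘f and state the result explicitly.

  0 +5≡5 +5≡3 +2≡5  (mod 7)
composite: +5

Answer: +5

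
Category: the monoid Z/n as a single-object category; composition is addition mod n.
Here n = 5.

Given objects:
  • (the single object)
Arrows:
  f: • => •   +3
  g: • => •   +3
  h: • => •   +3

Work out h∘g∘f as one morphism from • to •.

  0 +3≡3 +3≡1 +3≡4  (mod 5)
composite: +4

Answer: +4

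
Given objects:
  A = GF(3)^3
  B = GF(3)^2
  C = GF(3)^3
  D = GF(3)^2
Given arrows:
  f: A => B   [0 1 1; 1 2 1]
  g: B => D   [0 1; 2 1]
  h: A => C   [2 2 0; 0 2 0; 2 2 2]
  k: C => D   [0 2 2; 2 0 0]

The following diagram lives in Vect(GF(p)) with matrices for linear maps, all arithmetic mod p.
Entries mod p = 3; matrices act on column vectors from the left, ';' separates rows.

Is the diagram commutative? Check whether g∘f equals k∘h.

Answer: COMMUTES

Derivation:
1) trace f;g:
  e0=(1,0,0) f=>(0,1) g=>(1,1)
  e1=(0,1,0) f=>(1,2) g=>(2,1)
  e2=(0,0,1) f=>(1,1) g=>(1,0)
  composite₁ = [1 2 1; 1 1 0]
2) trace h;k:
  e0=(1,0,0) h=>(2,0,2) k=>(1,1)
  e1=(0,1,0) h=>(2,2,2) k=>(2,1)
  e2=(0,0,1) h=>(0,0,2) k=>(1,0)
  composite₂ = [1 2 1; 1 1 0]
Equal? equal; square commutes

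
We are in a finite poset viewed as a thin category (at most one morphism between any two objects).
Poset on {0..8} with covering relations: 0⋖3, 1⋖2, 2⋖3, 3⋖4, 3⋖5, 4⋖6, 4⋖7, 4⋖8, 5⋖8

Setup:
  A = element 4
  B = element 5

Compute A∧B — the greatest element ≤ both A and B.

Lower bounds of A=4 and B=5: {0,1,2,3}
  0 <= 3
  1 <= 3
  2 <= 3
  3 <= 3
glb = 3

Answer: A∧B = 3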